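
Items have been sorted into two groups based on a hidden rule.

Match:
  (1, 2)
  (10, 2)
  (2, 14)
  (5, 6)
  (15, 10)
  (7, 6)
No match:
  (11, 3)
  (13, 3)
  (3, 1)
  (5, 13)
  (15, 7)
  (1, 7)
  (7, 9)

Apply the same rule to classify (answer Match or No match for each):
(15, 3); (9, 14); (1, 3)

No match, Match, No match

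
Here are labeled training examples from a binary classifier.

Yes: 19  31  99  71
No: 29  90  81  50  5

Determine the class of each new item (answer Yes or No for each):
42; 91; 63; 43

Checking candidate rules against both groups, what survives is: ≡ 3 (mod 4).
42: No (42 mod 4 = 2). 91: Yes (91 mod 4 = 3). 63: Yes (63 mod 4 = 3). 43: Yes (43 mod 4 = 3).

No, Yes, Yes, Yes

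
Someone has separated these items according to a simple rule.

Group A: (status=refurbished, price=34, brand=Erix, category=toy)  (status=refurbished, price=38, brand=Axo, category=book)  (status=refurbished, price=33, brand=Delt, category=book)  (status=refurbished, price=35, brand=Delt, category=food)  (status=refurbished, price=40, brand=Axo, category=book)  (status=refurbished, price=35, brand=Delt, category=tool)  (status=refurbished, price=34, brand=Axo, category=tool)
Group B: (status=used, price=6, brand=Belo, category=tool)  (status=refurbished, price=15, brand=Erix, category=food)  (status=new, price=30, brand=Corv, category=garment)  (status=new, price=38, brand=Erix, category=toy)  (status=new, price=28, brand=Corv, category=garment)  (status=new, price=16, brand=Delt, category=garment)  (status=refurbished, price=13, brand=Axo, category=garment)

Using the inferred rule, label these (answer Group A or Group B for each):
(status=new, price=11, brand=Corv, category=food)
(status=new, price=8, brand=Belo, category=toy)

Group B, Group B

'Group A' ⟺ status is refurbished AND price ≥ 16.
(status=new, price=11, brand=Corv, category=food): status is new, price = 11 — doesn't match, so Group B. (status=new, price=8, brand=Belo, category=toy): status is new, price = 8 — doesn't match, so Group B.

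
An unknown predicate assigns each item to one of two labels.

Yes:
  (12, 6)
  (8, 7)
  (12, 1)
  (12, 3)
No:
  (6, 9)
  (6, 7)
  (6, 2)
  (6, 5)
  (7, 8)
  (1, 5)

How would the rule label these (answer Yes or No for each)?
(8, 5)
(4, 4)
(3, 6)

A rule that fits every label: first ≥ 8 — true of each 'Yes' example, false of each 'No' one.

Yes, No, No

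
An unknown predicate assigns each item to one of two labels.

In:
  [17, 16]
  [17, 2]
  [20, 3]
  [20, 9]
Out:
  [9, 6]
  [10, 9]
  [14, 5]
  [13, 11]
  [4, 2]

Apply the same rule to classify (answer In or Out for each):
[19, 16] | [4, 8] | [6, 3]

Rule: first ≥ 16. This holds for each 'In' example and fails for each 'Out' one.

In, Out, Out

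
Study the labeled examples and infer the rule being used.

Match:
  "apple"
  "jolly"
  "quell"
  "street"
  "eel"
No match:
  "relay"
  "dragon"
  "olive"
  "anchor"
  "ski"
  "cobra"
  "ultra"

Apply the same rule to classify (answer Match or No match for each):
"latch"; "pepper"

No match, Match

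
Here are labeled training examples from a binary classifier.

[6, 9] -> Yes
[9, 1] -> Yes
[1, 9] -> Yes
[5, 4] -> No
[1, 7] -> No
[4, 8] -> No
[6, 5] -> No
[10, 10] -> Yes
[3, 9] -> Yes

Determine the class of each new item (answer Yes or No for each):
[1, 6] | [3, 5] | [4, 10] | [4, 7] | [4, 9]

No, No, Yes, No, Yes

Every 'Yes' example satisfies: max ≥ 9. None of the 'No' examples do.
[1, 6]: No (max 6).
[3, 5]: No (max 5).
[4, 10]: Yes (max 10).
[4, 7]: No (max 7).
[4, 9]: Yes (max 9).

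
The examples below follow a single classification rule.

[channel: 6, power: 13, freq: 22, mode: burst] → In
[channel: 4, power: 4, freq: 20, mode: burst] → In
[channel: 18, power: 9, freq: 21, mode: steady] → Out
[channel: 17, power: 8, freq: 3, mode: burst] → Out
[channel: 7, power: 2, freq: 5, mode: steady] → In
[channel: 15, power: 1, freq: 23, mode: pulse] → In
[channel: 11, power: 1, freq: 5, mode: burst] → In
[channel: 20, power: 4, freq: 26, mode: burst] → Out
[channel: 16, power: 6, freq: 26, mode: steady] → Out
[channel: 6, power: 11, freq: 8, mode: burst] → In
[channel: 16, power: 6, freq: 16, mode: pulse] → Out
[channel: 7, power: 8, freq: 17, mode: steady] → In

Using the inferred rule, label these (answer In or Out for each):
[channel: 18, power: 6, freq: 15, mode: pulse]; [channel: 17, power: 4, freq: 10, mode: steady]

The simplest hypothesis consistent with all the labels is: channel ≤ 15.

Out, Out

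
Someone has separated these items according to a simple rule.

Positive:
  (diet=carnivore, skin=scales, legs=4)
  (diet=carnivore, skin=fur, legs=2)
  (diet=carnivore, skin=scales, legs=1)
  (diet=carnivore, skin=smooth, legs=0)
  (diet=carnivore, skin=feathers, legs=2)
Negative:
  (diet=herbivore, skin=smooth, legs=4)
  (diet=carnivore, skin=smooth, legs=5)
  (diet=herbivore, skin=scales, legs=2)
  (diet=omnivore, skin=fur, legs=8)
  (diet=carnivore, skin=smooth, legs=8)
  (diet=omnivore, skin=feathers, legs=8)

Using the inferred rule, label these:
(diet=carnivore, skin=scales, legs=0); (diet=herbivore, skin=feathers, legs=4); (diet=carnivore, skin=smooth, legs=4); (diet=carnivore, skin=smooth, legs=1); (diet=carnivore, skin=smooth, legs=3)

Positive, Negative, Positive, Positive, Positive

The common property of the 'Positive' items is: diet is carnivore AND legs ≤ 4. No 'Negative' item has it.
(diet=carnivore, skin=scales, legs=0): Positive (diet is carnivore, legs = 0). (diet=herbivore, skin=feathers, legs=4): Negative (diet is herbivore, legs = 4). (diet=carnivore, skin=smooth, legs=4): Positive (diet is carnivore, legs = 4). (diet=carnivore, skin=smooth, legs=1): Positive (diet is carnivore, legs = 1). (diet=carnivore, skin=smooth, legs=3): Positive (diet is carnivore, legs = 3).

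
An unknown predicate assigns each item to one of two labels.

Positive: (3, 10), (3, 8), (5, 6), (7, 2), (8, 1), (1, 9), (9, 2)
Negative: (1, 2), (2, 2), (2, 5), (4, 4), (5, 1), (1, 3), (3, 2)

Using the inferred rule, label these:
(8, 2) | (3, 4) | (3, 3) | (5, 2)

Positive, Negative, Negative, Negative

'Positive' ⟺ sum ≥ 9.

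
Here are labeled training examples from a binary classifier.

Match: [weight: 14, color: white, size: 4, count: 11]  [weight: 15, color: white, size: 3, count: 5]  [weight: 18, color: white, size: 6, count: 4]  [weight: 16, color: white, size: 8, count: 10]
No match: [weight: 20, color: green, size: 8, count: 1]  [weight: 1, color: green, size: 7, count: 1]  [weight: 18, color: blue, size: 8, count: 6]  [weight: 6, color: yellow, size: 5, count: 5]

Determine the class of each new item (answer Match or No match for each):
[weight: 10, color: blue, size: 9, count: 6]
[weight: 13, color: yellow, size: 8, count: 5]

No match, No match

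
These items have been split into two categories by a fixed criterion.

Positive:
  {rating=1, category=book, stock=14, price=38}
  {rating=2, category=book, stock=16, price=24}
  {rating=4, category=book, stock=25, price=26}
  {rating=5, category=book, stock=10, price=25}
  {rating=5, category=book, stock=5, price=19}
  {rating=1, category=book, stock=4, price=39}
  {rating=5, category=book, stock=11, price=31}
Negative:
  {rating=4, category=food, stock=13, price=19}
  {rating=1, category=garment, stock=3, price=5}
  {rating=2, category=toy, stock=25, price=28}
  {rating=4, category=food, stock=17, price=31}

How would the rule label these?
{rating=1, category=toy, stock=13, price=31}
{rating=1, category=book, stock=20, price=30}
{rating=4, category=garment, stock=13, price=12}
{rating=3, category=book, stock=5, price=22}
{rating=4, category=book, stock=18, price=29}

Negative, Positive, Negative, Positive, Positive

One predicate separates the groups cleanly: category is book.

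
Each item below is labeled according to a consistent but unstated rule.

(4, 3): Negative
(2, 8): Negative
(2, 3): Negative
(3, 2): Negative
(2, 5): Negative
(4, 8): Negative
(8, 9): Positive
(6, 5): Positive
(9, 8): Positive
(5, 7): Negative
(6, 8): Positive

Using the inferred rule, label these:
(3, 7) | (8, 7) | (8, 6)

One predicate separates the groups cleanly: first ≥ 6.
Negative: (3, 7), since first 3.
Positive: (8, 7), since first 8.
Positive: (8, 6), since first 8.

Negative, Positive, Positive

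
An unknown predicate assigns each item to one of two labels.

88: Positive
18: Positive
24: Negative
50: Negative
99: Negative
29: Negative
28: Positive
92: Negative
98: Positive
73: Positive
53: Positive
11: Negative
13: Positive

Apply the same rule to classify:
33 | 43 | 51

Positive, Positive, Negative

The simplest hypothesis consistent with all the labels is: ≡ 3 (mod 5).
33: Positive (33 mod 5 = 3).
43: Positive (43 mod 5 = 3).
51: Negative (51 mod 5 = 1).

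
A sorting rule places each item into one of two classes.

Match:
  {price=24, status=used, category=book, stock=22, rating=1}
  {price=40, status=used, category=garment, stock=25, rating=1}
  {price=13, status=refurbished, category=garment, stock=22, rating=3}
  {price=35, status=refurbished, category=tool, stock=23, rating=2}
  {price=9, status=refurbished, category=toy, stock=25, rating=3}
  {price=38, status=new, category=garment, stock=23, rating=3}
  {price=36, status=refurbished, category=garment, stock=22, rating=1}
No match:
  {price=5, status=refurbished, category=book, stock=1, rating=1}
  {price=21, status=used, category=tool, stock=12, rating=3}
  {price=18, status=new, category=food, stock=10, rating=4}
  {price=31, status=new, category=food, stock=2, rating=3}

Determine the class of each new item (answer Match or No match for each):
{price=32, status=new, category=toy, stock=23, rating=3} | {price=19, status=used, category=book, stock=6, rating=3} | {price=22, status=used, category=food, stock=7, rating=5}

Match, No match, No match

The pattern is that an item is 'Match' exactly when: stock ≥ 22.
Match: {price=32, status=new, category=toy, stock=23, rating=3}, since stock = 23. No match: {price=19, status=used, category=book, stock=6, rating=3}, since stock = 6. No match: {price=22, status=used, category=food, stock=7, rating=5}, since stock = 7.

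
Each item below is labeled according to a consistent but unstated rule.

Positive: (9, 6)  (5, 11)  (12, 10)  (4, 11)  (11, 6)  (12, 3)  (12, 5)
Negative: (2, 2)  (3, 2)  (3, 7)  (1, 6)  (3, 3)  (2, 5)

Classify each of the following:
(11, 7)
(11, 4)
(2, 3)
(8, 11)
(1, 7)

The pattern is that an item is 'Positive' exactly when: sum ≥ 15.
(11, 7) → 11+7 = 18 → Positive. (11, 4) → 11+4 = 15 → Positive. (2, 3) → 2+3 = 5 → Negative. (8, 11) → 8+11 = 19 → Positive. (1, 7) → 1+7 = 8 → Negative.

Positive, Positive, Negative, Positive, Negative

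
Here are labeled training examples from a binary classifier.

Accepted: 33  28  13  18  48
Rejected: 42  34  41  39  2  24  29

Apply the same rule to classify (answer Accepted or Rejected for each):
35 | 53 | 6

The distinguishing property — ≡ 3 (mod 5) — holds for all the 'Accepted' cases and none of the 'Rejected' cases.
35: 35 mod 5 = 0 — lacks this property, so Rejected. 53: 53 mod 5 = 3 — meets the rule, so Accepted. 6: 6 mod 5 = 1 — lacks this property, so Rejected.

Rejected, Accepted, Rejected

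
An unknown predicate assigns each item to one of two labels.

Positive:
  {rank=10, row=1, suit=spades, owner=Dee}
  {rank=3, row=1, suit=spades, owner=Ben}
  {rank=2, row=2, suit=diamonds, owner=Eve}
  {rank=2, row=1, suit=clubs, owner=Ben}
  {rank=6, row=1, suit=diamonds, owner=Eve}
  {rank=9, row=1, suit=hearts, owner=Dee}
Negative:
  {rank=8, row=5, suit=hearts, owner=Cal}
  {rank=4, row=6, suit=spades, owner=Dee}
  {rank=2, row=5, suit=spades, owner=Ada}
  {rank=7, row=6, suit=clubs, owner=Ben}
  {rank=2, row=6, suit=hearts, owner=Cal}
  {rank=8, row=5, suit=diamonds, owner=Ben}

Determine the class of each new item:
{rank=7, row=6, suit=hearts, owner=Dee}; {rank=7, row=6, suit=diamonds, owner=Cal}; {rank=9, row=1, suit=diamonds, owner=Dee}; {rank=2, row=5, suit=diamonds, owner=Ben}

Negative, Negative, Positive, Negative

Rule: row ≤ 2. This holds for each 'Positive' example and fails for each 'Negative' one.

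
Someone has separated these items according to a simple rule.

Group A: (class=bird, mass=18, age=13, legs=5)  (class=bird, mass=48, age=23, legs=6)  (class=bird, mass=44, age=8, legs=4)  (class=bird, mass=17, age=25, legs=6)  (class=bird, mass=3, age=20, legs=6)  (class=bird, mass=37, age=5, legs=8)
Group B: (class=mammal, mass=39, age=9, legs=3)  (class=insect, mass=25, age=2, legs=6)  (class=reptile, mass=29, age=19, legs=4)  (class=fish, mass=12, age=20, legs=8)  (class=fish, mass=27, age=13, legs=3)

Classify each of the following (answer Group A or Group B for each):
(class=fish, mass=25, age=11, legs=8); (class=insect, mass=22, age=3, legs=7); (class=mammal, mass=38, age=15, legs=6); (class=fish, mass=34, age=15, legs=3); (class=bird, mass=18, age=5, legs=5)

Group B, Group B, Group B, Group B, Group A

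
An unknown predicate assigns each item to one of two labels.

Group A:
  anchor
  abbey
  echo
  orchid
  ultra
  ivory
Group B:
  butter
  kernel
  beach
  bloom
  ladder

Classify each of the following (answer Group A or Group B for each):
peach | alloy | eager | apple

Group B, Group A, Group A, Group A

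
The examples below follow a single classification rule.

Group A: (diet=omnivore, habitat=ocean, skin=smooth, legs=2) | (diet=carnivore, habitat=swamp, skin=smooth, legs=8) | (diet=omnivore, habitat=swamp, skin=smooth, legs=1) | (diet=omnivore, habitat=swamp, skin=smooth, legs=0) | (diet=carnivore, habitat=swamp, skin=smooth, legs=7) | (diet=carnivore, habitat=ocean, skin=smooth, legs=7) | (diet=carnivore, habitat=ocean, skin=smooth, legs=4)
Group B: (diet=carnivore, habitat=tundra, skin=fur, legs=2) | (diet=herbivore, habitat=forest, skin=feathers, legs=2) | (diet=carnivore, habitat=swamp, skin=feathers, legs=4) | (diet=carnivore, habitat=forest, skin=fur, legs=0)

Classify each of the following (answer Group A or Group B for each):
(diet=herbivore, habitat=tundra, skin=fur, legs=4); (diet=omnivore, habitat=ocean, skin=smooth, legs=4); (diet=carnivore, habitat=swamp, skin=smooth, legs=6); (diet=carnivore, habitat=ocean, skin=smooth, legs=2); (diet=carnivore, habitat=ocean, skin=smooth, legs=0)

Group B, Group A, Group A, Group A, Group A

The simplest hypothesis consistent with all the labels is: skin is smooth.
(diet=herbivore, habitat=tundra, skin=fur, legs=4): Group B (skin is fur). (diet=omnivore, habitat=ocean, skin=smooth, legs=4): Group A (skin is smooth). (diet=carnivore, habitat=swamp, skin=smooth, legs=6): Group A (skin is smooth). (diet=carnivore, habitat=ocean, skin=smooth, legs=2): Group A (skin is smooth). (diet=carnivore, habitat=ocean, skin=smooth, legs=0): Group A (skin is smooth).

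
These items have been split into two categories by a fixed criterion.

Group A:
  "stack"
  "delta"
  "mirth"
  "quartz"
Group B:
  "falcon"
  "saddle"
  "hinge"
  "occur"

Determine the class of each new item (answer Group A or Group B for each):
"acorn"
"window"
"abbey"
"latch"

Group B, Group B, Group B, Group A

The distinguishing property — contains 't' — holds for all the 'Group A' cases and none of the 'Group B' cases.
"acorn": no 't', does not satisfy this → Group B. "window": no 't', does not satisfy this → Group B. "abbey": no 't', does not satisfy this → Group B. "latch": has 't', fits → Group A.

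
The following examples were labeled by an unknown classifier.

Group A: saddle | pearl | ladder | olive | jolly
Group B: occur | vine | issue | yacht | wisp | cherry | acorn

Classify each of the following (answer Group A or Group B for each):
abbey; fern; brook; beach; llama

Group B, Group B, Group B, Group B, Group A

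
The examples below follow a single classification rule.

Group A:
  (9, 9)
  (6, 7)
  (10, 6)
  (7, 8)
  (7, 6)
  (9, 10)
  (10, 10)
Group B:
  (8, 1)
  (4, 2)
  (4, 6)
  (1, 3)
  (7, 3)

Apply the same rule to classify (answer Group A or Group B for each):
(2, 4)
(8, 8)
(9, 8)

Group B, Group A, Group A

'Group A' ⟺ sum ≥ 13.
(2, 4): Group B (2+4 = 6). (8, 8): Group A (8+8 = 16). (9, 8): Group A (9+8 = 17).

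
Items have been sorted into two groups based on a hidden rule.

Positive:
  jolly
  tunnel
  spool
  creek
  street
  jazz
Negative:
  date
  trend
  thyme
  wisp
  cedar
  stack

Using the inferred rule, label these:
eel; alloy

Positive, Positive

Rule: has a double letter. This holds for each 'Positive' example and fails for each 'Negative' one.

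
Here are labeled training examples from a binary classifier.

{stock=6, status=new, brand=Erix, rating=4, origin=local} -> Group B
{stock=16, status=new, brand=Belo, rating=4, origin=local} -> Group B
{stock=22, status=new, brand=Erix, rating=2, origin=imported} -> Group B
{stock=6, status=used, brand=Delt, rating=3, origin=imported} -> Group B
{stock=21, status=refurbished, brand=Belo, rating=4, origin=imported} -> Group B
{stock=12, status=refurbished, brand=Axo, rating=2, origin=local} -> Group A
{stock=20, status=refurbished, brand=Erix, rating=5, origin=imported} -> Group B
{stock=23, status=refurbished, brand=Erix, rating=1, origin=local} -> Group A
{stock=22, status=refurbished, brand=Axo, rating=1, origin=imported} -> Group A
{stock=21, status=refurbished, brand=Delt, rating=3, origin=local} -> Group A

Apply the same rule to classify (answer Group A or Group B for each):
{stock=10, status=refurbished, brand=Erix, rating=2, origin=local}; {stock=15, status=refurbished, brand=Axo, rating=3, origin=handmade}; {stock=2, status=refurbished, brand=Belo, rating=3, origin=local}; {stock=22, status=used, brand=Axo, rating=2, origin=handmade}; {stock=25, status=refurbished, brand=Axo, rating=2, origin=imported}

Group A, Group A, Group A, Group B, Group A

Every 'Group A' example satisfies: status is refurbished AND rating ≤ 3. None of the 'Group B' examples do.
{stock=10, status=refurbished, brand=Erix, rating=2, origin=local} — status is refurbished, rating = 2, hence Group A. {stock=15, status=refurbished, brand=Axo, rating=3, origin=handmade} — status is refurbished, rating = 3, hence Group A. {stock=2, status=refurbished, brand=Belo, rating=3, origin=local} — status is refurbished, rating = 3, hence Group A. {stock=22, status=used, brand=Axo, rating=2, origin=handmade} — status is used, rating = 2, hence Group B. {stock=25, status=refurbished, brand=Axo, rating=2, origin=imported} — status is refurbished, rating = 2, hence Group A.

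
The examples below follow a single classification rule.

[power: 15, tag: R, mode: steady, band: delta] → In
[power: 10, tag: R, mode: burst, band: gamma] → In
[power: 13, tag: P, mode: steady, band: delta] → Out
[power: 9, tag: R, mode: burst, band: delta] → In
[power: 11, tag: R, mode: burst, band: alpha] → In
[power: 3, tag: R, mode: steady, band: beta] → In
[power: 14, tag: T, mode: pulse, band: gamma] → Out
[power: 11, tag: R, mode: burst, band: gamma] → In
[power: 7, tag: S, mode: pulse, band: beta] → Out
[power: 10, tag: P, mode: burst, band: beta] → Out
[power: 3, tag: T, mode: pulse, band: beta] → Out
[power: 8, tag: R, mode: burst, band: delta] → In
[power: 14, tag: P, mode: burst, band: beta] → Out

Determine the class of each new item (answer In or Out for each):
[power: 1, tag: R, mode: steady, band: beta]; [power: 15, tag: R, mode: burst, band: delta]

In, In

The pattern is that an item is 'In' exactly when: tag is R.
[power: 1, tag: R, mode: steady, band: beta] — tag is R, hence In.
[power: 15, tag: R, mode: burst, band: delta] — tag is R, hence In.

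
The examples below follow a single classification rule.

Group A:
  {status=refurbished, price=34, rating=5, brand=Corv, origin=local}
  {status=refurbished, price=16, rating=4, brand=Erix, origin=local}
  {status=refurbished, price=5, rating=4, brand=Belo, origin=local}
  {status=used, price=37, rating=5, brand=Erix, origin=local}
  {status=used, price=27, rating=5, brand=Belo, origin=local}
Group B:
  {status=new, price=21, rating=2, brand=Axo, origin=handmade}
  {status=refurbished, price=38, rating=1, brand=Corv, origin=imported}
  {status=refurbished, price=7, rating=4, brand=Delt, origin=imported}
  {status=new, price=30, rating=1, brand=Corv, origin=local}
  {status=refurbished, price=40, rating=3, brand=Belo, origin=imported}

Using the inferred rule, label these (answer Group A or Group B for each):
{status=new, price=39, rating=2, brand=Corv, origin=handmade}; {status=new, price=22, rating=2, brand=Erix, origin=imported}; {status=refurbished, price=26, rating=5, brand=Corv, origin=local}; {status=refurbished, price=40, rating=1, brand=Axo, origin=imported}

The rule appears to be: origin is local AND rating ≥ 2.
{status=new, price=39, rating=2, brand=Corv, origin=handmade} — origin is handmade, rating = 2, hence Group B.
{status=new, price=22, rating=2, brand=Erix, origin=imported} — origin is imported, rating = 2, hence Group B.
{status=refurbished, price=26, rating=5, brand=Corv, origin=local} — origin is local, rating = 5, hence Group A.
{status=refurbished, price=40, rating=1, brand=Axo, origin=imported} — origin is imported, rating = 1, hence Group B.

Group B, Group B, Group A, Group B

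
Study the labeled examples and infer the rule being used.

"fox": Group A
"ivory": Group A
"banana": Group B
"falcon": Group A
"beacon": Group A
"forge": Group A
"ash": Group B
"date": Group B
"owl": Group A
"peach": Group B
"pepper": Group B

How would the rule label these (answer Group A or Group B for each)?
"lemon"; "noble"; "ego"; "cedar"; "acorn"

The simplest hypothesis consistent with all the labels is: contains 'o'.
"lemon": has 'o', checks out → Group A.
"noble": has 'o', checks out → Group A.
"ego": has 'o', checks out → Group A.
"cedar": no 'o', does not pass → Group B.
"acorn": has 'o', checks out → Group A.

Group A, Group A, Group A, Group B, Group A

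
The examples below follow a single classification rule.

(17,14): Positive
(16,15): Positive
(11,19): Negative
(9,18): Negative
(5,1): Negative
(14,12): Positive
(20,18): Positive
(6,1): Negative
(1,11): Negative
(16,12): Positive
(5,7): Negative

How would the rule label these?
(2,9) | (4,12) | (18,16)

The rule appears to be: first ≥ 12.
(2,9) — first 2, hence Negative.
(4,12) — first 4, hence Negative.
(18,16) — first 18, hence Positive.

Negative, Negative, Positive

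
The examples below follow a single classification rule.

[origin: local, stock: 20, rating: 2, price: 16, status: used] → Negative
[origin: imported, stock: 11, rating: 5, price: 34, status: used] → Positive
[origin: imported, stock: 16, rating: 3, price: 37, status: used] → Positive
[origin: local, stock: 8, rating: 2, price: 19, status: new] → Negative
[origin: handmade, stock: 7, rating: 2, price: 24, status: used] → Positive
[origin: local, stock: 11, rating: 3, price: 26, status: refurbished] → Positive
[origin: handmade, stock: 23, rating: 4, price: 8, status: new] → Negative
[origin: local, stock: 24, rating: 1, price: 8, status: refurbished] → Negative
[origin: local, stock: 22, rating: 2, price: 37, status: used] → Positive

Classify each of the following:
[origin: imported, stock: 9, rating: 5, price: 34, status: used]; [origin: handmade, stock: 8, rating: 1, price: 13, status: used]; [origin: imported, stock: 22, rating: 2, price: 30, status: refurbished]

The rule appears to be: price ≥ 24.
[origin: imported, stock: 9, rating: 5, price: 34, status: used] — price = 34, hence Positive. [origin: handmade, stock: 8, rating: 1, price: 13, status: used] — price = 13, hence Negative. [origin: imported, stock: 22, rating: 2, price: 30, status: refurbished] — price = 30, hence Positive.

Positive, Negative, Positive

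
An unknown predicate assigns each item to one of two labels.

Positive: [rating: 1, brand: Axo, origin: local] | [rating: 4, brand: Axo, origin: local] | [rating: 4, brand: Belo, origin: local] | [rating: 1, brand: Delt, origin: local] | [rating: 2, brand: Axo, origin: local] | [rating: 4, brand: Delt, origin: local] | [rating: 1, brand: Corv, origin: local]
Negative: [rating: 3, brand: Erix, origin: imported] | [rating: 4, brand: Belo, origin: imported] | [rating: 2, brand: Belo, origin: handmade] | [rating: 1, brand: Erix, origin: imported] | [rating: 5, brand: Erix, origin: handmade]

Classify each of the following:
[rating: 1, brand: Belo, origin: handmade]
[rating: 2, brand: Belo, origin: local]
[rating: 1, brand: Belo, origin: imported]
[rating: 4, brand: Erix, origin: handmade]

Negative, Positive, Negative, Negative

The rule appears to be: origin is local.
[rating: 1, brand: Belo, origin: handmade] — origin is handmade, hence Negative.
[rating: 2, brand: Belo, origin: local] — origin is local, hence Positive.
[rating: 1, brand: Belo, origin: imported] — origin is imported, hence Negative.
[rating: 4, brand: Erix, origin: handmade] — origin is handmade, hence Negative.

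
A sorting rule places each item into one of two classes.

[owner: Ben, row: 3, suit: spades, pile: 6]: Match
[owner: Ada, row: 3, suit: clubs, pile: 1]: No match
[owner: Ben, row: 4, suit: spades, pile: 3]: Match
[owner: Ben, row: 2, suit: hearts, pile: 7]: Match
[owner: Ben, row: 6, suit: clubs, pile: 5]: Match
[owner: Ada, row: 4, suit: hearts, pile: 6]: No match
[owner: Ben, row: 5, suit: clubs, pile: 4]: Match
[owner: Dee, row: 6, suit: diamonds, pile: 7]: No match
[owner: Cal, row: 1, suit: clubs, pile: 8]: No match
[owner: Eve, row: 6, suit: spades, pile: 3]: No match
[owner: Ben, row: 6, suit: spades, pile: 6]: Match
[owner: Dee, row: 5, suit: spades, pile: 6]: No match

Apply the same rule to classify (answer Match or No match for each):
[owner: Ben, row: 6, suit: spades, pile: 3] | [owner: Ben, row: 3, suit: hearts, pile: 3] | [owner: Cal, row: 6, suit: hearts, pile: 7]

One predicate separates the groups cleanly: owner is Ben.
[owner: Ben, row: 6, suit: spades, pile: 3]: owner is Ben — checks out, so Match.
[owner: Ben, row: 3, suit: hearts, pile: 3]: owner is Ben — checks out, so Match.
[owner: Cal, row: 6, suit: hearts, pile: 7]: owner is Cal — does not pass, so No match.

Match, Match, No match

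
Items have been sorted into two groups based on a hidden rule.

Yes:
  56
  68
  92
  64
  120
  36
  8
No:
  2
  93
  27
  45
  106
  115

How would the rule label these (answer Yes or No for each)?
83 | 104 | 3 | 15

Comparing the two groups points to one rule — multiple of 4.

No, Yes, No, No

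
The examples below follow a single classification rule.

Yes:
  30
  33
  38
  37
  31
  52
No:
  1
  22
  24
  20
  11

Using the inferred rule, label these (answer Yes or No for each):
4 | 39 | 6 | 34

No, Yes, No, Yes

The classifier is using: at least 30.
4: No (4 < 30). 39: Yes (39 ≥ 30). 6: No (6 < 30). 34: Yes (34 ≥ 30).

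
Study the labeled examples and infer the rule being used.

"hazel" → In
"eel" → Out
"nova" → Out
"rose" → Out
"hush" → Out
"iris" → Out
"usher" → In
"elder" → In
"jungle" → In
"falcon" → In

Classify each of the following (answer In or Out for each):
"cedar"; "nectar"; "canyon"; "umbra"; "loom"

The simplest hypothesis consistent with all the labels is: length ≥ 5.
"cedar": length 5, meets the rule → In.
"nectar": length 6, meets the rule → In.
"canyon": length 6, meets the rule → In.
"umbra": length 5, meets the rule → In.
"loom": length 4, does not pass → Out.

In, In, In, In, Out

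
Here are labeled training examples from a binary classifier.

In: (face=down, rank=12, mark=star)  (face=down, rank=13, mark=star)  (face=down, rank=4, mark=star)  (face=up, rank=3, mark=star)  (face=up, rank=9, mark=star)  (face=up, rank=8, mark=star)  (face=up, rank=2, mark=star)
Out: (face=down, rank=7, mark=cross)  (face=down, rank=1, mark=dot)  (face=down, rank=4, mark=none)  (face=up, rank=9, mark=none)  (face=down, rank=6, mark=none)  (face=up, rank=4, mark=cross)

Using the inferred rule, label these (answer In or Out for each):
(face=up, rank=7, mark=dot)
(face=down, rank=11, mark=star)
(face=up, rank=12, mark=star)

Out, In, In

All 'In' examples share one property — mark is star — and every 'Out' example lacks it.
(face=up, rank=7, mark=dot) — mark is dot, hence Out. (face=down, rank=11, mark=star) — mark is star, hence In. (face=up, rank=12, mark=star) — mark is star, hence In.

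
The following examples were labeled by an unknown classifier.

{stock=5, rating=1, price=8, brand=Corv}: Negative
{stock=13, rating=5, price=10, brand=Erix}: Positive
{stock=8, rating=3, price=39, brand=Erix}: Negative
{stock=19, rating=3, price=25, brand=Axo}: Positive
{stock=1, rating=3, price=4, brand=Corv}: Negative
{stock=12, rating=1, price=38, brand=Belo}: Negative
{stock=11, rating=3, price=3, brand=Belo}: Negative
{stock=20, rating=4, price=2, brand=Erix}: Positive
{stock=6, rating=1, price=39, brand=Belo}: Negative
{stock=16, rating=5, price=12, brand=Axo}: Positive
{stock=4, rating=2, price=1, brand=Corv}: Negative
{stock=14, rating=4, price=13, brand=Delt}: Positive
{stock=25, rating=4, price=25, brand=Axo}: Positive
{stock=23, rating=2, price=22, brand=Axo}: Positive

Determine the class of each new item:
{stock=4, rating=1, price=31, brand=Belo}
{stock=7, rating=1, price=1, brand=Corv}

The pattern is that an item is 'Positive' exactly when: stock ≥ 13.
{stock=4, rating=1, price=31, brand=Belo} → stock = 4 → Negative. {stock=7, rating=1, price=1, brand=Corv} → stock = 7 → Negative.

Negative, Negative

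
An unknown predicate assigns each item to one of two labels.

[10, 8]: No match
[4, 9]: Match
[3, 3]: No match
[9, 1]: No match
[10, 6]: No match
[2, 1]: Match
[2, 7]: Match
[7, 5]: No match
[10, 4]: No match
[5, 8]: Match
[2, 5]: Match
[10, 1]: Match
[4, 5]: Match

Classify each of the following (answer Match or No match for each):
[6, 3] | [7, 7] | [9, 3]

Comparing the two groups points to one rule — sum is odd.

Match, No match, No match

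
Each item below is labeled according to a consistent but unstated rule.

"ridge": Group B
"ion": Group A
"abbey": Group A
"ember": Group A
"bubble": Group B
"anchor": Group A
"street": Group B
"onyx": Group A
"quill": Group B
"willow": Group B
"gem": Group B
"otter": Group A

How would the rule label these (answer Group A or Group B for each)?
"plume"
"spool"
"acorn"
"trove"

Group B, Group B, Group A, Group B

The pattern is that an item is 'Group A' exactly when: starts with a vowel.
"plume" — starts with 'p', hence Group B. "spool" — starts with 's', hence Group B. "acorn" — starts with 'a', hence Group A. "trove" — starts with 't', hence Group B.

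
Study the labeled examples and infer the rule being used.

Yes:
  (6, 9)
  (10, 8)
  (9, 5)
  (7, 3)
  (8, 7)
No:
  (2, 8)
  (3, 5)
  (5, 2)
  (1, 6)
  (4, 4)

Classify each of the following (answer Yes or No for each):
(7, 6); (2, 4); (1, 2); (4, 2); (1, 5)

Yes, No, No, No, No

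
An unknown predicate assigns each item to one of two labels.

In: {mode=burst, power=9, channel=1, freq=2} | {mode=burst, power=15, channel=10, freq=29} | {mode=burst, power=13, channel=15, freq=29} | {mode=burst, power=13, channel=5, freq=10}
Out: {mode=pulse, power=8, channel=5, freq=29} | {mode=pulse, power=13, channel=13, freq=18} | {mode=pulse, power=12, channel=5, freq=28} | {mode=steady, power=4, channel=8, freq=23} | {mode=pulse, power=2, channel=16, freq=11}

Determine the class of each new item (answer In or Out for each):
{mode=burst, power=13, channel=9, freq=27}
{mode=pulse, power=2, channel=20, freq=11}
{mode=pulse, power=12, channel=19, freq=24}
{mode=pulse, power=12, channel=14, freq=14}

In, Out, Out, Out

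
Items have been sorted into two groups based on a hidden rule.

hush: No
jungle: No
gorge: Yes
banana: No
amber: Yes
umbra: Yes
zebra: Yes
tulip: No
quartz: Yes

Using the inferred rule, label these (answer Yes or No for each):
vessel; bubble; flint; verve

No, No, No, Yes

The distinguishing property — contains 'r' — holds for all the 'Yes' cases and none of the 'No' cases.
vessel: No (no 'r'). bubble: No (no 'r'). flint: No (no 'r'). verve: Yes (has 'r').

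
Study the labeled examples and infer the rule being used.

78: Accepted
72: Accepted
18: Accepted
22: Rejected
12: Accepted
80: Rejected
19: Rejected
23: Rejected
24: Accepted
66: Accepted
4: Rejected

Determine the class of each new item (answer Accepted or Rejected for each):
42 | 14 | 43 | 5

Accepted, Rejected, Rejected, Rejected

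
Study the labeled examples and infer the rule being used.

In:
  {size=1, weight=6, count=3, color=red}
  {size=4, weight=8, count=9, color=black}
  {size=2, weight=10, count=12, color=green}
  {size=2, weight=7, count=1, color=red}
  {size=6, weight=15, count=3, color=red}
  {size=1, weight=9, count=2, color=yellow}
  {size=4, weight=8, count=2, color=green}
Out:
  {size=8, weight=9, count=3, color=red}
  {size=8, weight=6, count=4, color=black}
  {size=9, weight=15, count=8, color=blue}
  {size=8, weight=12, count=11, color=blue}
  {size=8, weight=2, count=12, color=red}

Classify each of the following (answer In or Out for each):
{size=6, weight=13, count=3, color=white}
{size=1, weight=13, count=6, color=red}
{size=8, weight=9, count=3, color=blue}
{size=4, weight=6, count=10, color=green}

In, In, Out, In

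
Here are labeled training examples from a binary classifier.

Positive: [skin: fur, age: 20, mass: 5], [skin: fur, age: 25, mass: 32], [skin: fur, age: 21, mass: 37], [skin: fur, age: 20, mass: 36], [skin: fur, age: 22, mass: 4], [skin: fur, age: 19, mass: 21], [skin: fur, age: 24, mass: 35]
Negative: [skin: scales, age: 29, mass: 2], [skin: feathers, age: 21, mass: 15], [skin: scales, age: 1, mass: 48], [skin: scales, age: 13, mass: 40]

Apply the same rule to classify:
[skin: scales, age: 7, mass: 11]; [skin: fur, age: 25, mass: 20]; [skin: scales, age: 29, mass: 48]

Rule: skin is fur. This holds for each 'Positive' example and fails for each 'Negative' one.

Negative, Positive, Negative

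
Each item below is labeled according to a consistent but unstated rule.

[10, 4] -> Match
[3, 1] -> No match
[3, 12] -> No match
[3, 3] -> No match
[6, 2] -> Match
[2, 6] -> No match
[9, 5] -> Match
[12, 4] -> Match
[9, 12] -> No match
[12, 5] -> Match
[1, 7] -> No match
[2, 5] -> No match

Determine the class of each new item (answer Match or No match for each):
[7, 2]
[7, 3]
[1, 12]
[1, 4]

Match, Match, No match, No match

The classifier is using: first > second AND sum ≥ 6.
[7, 2]: 7 > 2, 7+2 = 9 — passes, so Match. [7, 3]: 7 > 3, 7+3 = 10 — passes, so Match. [1, 12]: 1 < 12, 1+12 = 13 — fails the rule, so No match. [1, 4]: 1 < 4, 1+4 = 5 — fails the rule, so No match.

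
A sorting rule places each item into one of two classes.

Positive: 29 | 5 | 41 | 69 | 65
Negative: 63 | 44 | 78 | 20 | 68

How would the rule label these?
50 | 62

Looking at the examples, the only property every 'Positive' case has and every 'Negative' case lacks is: ≡ 1 (mod 4).
Negative: 50, since 50 mod 4 = 2.
Negative: 62, since 62 mod 4 = 2.

Negative, Negative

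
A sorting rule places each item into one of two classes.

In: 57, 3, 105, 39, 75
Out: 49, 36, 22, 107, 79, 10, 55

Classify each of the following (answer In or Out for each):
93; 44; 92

In, Out, Out

The rule appears to be: ≡ 3 (mod 6).
93: 93 mod 6 = 3, has this property → In. 44: 44 mod 6 = 2, doesn't match → Out. 92: 92 mod 6 = 2, doesn't match → Out.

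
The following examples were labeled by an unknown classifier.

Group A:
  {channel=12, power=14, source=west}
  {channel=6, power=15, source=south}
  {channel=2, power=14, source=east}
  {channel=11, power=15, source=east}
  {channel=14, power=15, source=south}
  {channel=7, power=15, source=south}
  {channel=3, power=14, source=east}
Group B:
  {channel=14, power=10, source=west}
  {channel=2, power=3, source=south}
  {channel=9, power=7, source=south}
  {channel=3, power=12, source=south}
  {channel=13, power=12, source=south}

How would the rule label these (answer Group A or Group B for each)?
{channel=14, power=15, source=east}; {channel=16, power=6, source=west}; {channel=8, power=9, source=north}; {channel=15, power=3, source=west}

All 'Group A' examples share one property — power ≥ 14 — and every 'Group B' example lacks it.
Group A: {channel=14, power=15, source=east}, since power = 15. Group B: {channel=16, power=6, source=west}, since power = 6. Group B: {channel=8, power=9, source=north}, since power = 9. Group B: {channel=15, power=3, source=west}, since power = 3.

Group A, Group B, Group B, Group B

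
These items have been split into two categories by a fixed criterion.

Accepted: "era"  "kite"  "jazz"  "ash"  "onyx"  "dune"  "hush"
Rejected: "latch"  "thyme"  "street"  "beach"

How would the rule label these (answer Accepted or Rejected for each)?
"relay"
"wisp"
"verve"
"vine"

The common property of the 'Accepted' items is: length ≤ 4. No 'Rejected' item has it.

Rejected, Accepted, Rejected, Accepted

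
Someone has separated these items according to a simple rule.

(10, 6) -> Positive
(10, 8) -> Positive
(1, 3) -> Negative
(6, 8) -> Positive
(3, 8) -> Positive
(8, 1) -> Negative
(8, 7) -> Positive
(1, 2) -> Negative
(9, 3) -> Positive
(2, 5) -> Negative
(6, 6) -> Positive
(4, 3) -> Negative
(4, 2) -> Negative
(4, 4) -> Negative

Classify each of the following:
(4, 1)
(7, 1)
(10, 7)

The rule appears to be: sum ≥ 11.

Negative, Negative, Positive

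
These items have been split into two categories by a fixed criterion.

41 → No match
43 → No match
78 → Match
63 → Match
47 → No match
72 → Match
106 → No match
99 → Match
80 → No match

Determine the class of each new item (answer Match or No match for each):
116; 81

No match, Match

The classifier is using: multiple of 3.
116: 116 = 3·38 + 2 — fails the rule, so No match.
81: 81 = 3·27 — satisfies this, so Match.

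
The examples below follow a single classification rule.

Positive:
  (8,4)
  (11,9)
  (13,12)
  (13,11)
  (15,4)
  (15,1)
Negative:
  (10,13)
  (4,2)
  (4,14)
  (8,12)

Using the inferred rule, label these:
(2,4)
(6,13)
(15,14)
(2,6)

Negative, Negative, Positive, Negative

The classifier is using: first > second AND sum ≥ 12.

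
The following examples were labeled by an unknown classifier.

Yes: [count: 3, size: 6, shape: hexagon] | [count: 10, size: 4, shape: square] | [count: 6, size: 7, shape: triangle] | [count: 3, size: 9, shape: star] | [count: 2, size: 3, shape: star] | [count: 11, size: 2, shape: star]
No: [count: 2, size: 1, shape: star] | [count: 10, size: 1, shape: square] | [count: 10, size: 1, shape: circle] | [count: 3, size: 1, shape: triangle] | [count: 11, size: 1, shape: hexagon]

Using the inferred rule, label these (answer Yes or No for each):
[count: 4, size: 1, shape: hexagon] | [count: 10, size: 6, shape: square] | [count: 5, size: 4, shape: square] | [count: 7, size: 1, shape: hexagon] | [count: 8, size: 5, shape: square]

No, Yes, Yes, No, Yes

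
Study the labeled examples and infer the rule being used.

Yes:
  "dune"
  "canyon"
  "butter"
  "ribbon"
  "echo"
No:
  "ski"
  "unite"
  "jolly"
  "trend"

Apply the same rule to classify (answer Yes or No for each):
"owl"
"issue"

Every 'Yes' example satisfies: even length. None of the 'No' examples do.
No: "owl", since length 3. No: "issue", since length 5.

No, No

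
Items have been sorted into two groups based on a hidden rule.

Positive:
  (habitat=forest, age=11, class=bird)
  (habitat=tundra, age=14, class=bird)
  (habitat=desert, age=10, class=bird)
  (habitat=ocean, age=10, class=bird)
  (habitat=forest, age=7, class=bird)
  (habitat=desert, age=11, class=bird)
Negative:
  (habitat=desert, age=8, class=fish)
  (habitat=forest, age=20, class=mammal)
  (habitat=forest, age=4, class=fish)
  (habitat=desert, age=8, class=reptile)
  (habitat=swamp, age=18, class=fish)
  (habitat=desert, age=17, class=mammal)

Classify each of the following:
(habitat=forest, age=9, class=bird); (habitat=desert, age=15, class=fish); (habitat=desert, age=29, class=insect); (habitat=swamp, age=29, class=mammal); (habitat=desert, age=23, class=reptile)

The distinguishing property — class is bird — holds for all the 'Positive' cases and none of the 'Negative' cases.
Positive: (habitat=forest, age=9, class=bird), since class is bird. Negative: (habitat=desert, age=15, class=fish), since class is fish. Negative: (habitat=desert, age=29, class=insect), since class is insect. Negative: (habitat=swamp, age=29, class=mammal), since class is mammal. Negative: (habitat=desert, age=23, class=reptile), since class is reptile.

Positive, Negative, Negative, Negative, Negative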